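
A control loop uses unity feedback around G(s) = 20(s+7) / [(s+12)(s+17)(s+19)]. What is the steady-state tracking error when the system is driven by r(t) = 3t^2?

No free integrators in G(s): this is a type 0 system.
For a type-0 system K_a = 0, so e_ss to a parabolic input is unbounded.

infinity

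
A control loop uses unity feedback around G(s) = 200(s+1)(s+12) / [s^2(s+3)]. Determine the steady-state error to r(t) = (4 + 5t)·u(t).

0

The open loop has two poles at the origin → type 2 system. Taking each input component in turn:
  • 4: tracked with zero error.
  • 5t: tracked with zero error.
Total e_ss = 0.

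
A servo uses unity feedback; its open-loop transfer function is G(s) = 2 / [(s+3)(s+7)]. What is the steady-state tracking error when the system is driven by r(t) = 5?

105/23

G(s) has no factors of s in the denominator, so the system is type 0.
K_p = lim_{s→0} G(s) = 2 / (3·7) = 2/21.
e_ss = 5/(1 + K_p) = 5/(23/21) = 105/23.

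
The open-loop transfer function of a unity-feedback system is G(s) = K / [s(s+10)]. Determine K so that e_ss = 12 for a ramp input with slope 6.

5

G(s) has one factor of s in the denominator, so the system is type 1.
K_v = lim_{s→0} s·G(s) = K / (10) = 0.1·K.
e_ss = 6/K_v = 12 ⇒ K_v = 0.5 ⇒ K = 0.5/0.1 = 5.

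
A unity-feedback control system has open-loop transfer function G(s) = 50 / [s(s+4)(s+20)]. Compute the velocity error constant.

0.625

System type = 1 (one pole at s=0).
K_v = lim_{s→0} s·G(s) = 50 / (4·20) = 0.625.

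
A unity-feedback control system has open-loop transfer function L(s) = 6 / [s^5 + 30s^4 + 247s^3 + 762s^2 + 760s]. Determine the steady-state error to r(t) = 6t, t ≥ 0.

760

Factoring s from the denominator leaves a polynomial with constant term 760, so the system is type 1.
K_v = lim_{s→0} s·L(s) = 6 / 760 = 3/380.
e_ss = 6/K_v = 6/(3/380) = 760.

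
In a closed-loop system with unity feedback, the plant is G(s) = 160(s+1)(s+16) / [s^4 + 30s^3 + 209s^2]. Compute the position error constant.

K_p = lim_{s→0} G(s); with 2 poles at the origin the limit diverges, so K_p = ∞.

infinity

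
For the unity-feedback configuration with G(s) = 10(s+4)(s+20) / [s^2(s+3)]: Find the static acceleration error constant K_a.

Two free integrators in G(s): this is a type 2 system.
K_a = lim_{s→0} s^2·G(s) = 10·4·20 / (3) = 800/3.

800/3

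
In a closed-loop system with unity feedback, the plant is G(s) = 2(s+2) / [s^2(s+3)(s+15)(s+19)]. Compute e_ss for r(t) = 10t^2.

4275

Two free integrators in G(s): this is a type 2 system.
K_a = lim_{s→0} s^2·G(s) = 2·2 / (3·15·19) = 4/855.
r(t) = 10t^2 gives R(s) = 20/s^3.
e_ss = 20/K_a = 20/(4/855) = 4275.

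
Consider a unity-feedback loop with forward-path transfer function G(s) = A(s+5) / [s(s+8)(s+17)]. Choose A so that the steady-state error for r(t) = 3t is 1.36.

60

System type = 1 (one pole at s=0).
K_v = lim_{s→0} s·G(s) = A·5 / (8·17) = (5/136)·A.
e_ss = 3/K_v = 1.36 ⇒ K_v = 75/34 ⇒ A = (75/34)/(5/136) = 60.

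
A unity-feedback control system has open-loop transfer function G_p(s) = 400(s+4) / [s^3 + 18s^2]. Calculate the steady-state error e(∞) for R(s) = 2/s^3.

0.0225

Lowest-order denominator term is 18s^2, so the open loop has 2 poles at the origin → type 2 system.
K_a = lim_{s→0} s^2·G_p(s) = 400·4 / 18 = 800/9.
r(t) = t^2 gives R(s) = 2/s^3.
e_ss = 2/K_a = 2/(800/9) = 0.0225.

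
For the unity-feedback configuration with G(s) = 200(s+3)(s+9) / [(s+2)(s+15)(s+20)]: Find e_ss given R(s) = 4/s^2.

infinity

No free integrators in G(s): this is a type 0 system.
For a type-0 system K_v = 0, so e_ss to a ramp input is unbounded.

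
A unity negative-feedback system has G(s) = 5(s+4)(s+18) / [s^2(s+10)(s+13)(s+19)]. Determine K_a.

G(s) has two factors of s in the denominator, so the system is type 2.
K_a = lim_{s→0} s^2·G(s) = 5·4·18 / (10·13·19) = 36/247.

36/247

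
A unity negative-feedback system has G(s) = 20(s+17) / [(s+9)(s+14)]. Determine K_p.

The open loop has no poles at the origin → type 0 system.
K_p = lim_{s→0} G(s) = 20·17 / (9·14) = 170/63.

170/63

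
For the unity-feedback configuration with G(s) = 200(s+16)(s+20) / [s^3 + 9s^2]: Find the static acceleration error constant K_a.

The denominator has no term below 9s^2 — 2 poles at s=0, type 2.
K_a = lim_{s→0} s^2·G(s) = 200·16·20 / 9 = 64000/9.

64000/9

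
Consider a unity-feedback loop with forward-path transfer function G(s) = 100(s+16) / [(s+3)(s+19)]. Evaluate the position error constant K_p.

1600/57

System type = 0 (no poles at s=0).
K_p = lim_{s→0} G(s) = 100·16 / (3·19) = 1600/57.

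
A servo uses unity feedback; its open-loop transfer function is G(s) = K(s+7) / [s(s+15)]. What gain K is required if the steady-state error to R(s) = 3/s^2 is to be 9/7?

5

One free integrator in G(s): this is a type 1 system.
K_v = lim_{s→0} s·G(s) = K·7 / (15) = (7/15)·K.
e_ss = 3/K_v = 9/7 ⇒ K_v = 7/3 ⇒ K = (7/3)/(7/15) = 5.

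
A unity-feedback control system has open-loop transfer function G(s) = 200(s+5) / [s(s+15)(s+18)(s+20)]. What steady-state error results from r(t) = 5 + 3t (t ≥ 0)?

G(s) has one factor of s in the denominator, so the system is type 1. By superposition:
  • 5: tracked with zero error.
  • 3t: e_ss = 3/K_v with K_v=5/27 → 16.2.
Total e_ss = 16.2.

16.2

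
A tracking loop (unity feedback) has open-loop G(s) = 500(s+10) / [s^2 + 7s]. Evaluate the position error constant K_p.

K_p = lim_{s→0} G(s); with 1 pole at the origin the limit diverges, so K_p = ∞.

infinity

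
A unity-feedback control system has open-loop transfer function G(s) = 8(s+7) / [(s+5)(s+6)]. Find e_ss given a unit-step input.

G(s) has no factors of s in the denominator, so the system is type 0.
K_p = lim_{s→0} G(s) = 8·7 / (5·6) = 28/15.
e_ss = 1/(1 + K_p) = 1/(43/15) = 15/43.

15/43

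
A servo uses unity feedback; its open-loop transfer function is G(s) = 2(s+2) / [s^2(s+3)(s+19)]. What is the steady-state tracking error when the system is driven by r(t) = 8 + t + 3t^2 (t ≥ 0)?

85.5

The open loop has two poles at the origin → type 2 system. Treating each term separately:
  • 8: tracked with zero error.
  • t: tracked with zero error.
  • 3t^2: e_ss = 6/K_a with K_a=4/57 → 85.5.
Total e_ss = 85.5.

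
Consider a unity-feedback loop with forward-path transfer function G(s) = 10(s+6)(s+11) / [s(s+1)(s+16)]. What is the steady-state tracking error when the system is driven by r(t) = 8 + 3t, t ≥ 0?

G(s) has one factor of s in the denominator, so the system is type 1. Treating each term separately:
  • 8: tracked with zero error.
  • 3t: e_ss = 3/K_v with K_v=41.25 → 4/55.
Total e_ss = 4/55.

4/55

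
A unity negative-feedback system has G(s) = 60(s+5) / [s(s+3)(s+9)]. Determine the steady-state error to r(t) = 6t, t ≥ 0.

0.54

System type = 1 (one pole at s=0).
K_v = lim_{s→0} s·G(s) = 60·5 / (3·9) = 100/9.
e_ss = 6/K_v = 6/(100/9) = 0.54.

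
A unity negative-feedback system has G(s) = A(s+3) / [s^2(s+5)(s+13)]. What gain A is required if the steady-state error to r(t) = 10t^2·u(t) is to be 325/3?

4

Two free integrators in G(s): this is a type 2 system.
K_a = lim_{s→0} s^2·G(s) = A·3 / (5·13) = (3/65)·A.
e_ss = 20/K_a = 325/3 ⇒ K_a = 12/65 ⇒ A = (12/65)/(3/65) = 4.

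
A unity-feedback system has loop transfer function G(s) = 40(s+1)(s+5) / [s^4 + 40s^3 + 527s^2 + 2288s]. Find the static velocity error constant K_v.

The denominator has no term below 2288s — 1 pole at s=0, type 1.
K_v = lim_{s→0} s·G(s) = 40·1·5 / 2288 = 25/286.

25/286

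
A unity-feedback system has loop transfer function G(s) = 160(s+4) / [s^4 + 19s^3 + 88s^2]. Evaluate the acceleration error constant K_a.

Lowest-order denominator term is 88s^2, so the open loop has 2 poles at the origin → type 2 system.
K_a = lim_{s→0} s^2·G(s) = 160·4 / 88 = 80/11.

80/11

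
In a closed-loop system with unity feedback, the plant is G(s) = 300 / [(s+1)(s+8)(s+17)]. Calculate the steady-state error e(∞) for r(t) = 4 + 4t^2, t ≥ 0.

System type = 0 (no poles at s=0). Taking each input component in turn:
  • 4: e_ss = 4/(1+K_p) with K_p=75/34 → 136/109.
  • 4t^2: a type-0 system cannot track it, e_ss → ∞.
The unbounded component dominates.

infinity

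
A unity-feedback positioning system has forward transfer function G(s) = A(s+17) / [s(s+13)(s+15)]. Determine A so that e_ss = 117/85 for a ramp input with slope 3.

System type = 1 (one pole at s=0).
K_v = lim_{s→0} s·G(s) = A·17 / (13·15) = (17/195)·A.
e_ss = 3/K_v = 117/85 ⇒ K_v = 85/39 ⇒ A = (85/39)/(17/195) = 25.

25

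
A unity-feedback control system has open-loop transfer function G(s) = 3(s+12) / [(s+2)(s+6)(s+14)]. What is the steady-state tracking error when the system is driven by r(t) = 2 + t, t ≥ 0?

infinity

System type = 0 (no poles at s=0). Taking each input component in turn:
  • 2: e_ss = 2/(1+K_p) with K_p=3/14 → 28/17.
  • t: a type-0 system cannot track it, e_ss → ∞.
The unbounded component dominates.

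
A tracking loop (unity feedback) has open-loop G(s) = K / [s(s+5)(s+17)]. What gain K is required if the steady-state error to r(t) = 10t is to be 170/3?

15

G(s) has one factor of s in the denominator, so the system is type 1.
K_v = lim_{s→0} s·G(s) = K / (5·17) = (1/85)·K.
e_ss = 10/K_v = 170/3 ⇒ K_v = 3/17 ⇒ K = (3/17)/(1/85) = 15.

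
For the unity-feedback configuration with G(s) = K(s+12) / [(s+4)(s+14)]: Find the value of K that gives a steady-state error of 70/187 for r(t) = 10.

G(s) has no factors of s in the denominator, so the system is type 0.
K_p = lim_{s→0} G(s) = K·12 / (4·14) = (3/14)·K.
e_ss = 10/(1 + K_p) = 70/187 ⇒ 1 + (3/14)·K = 187/7 ⇒ K = 120.

120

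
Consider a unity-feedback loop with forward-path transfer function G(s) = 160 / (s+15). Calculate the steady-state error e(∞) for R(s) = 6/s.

18/35

No free integrators in G(s): this is a type 0 system.
K_p = lim_{s→0} G(s) = 160 / (15) = 32/3.
e_ss = 6/(1 + K_p) = 6/(35/3) = 18/35.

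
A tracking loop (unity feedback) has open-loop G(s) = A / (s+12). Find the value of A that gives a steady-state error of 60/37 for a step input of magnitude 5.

The open loop has no poles at the origin → type 0 system.
K_p = lim_{s→0} G(s) = A / (12) = (1/12)·A.
e_ss = 5/(1 + K_p) = 60/37 ⇒ 1 + (1/12)·A = 37/12 ⇒ A = 25.

25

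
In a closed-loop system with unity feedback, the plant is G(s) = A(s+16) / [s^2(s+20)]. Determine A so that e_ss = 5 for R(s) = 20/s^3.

5

Two free integrators in G(s): this is a type 2 system.
K_a = lim_{s→0} s^2·G(s) = A·16 / (20) = 0.8·A.
e_ss = 20/K_a = 5 ⇒ K_a = 4 ⇒ A = 4/0.8 = 5.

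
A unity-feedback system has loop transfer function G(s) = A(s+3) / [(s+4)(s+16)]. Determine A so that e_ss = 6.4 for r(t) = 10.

12

G(s) has no factors of s in the denominator, so the system is type 0.
K_p = lim_{s→0} G(s) = A·3 / (4·16) = (3/64)·A.
e_ss = 10/(1 + K_p) = 6.4 ⇒ 1 + (3/64)·A = 1.5625 ⇒ A = 12.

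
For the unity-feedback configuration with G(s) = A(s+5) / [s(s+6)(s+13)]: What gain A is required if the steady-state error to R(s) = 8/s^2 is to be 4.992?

25

System type = 1 (one pole at s=0).
K_v = lim_{s→0} s·G(s) = A·5 / (6·13) = (5/78)·A.
e_ss = 8/K_v = 4.992 ⇒ K_v = 125/78 ⇒ A = (125/78)/(5/78) = 25.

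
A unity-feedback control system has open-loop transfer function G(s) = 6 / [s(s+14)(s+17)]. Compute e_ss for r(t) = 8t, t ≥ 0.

The open loop has one pole at the origin → type 1 system.
K_v = lim_{s→0} s·G(s) = 6 / (14·17) = 3/119.
e_ss = 8/K_v = 8/(3/119) = 952/3.

952/3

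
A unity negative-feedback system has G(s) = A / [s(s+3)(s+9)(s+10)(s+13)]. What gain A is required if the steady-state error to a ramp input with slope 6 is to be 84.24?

250

System type = 1 (one pole at s=0).
K_v = lim_{s→0} s·G(s) = A / (3·9·10·13) = (1/3510)·A.
e_ss = 6/K_v = 84.24 ⇒ K_v = 25/351 ⇒ A = (25/351)/(1/3510) = 250.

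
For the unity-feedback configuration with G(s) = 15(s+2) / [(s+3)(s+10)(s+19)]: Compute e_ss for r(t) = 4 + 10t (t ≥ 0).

No free integrators in G(s): this is a type 0 system. Treating each term separately:
  • 4: e_ss = 4/(1+K_p) with K_p=1/19 → 3.8.
  • 10t: a type-0 system cannot track it, e_ss → ∞.
The unbounded component dominates.

infinity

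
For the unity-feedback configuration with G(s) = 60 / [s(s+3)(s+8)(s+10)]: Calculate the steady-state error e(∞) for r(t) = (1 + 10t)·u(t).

G(s) has one factor of s in the denominator, so the system is type 1. Treating each term separately:
  • 1: tracked with zero error.
  • 10t: e_ss = 10/K_v with K_v=0.25 → 40.
Total e_ss = 40.

40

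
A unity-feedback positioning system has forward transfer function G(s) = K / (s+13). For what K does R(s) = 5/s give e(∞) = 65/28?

System type = 0 (no poles at s=0).
K_p = lim_{s→0} G(s) = K / (13) = (1/13)·K.
e_ss = 5/(1 + K_p) = 65/28 ⇒ 1 + (1/13)·K = 28/13 ⇒ K = 15.

15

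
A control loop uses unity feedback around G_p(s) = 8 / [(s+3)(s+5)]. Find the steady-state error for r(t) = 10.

No free integrators in G_p(s): this is a type 0 system.
K_p = lim_{s→0} G_p(s) = 8 / (3·5) = 8/15.
e_ss = 10/(1 + K_p) = 10/(23/15) = 150/23.

150/23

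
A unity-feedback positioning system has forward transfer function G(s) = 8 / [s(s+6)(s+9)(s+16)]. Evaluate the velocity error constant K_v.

G(s) has one factor of s in the denominator, so the system is type 1.
K_v = lim_{s→0} s·G(s) = 8 / (6·9·16) = 1/108.

1/108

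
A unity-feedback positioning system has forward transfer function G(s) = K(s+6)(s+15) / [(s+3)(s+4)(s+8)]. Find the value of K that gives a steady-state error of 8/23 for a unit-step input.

2

System type = 0 (no poles at s=0).
K_p = lim_{s→0} G(s) = K·6·15 / (3·4·8) = 0.9375·K.
e_ss = 1/(1 + K_p) = 8/23 ⇒ 1 + 0.9375·K = 2.875 ⇒ K = 2.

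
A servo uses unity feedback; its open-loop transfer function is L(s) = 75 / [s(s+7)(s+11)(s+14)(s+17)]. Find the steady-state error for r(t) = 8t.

System type = 1 (one pole at s=0).
K_v = lim_{s→0} s·L(s) = 75 / (7·11·14·17) = 75/18326.
e_ss = 8/K_v = 8/(75/18326) = 146608/75.

146608/75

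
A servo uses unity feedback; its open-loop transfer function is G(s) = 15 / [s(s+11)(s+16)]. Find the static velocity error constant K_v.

15/176

The open loop has one pole at the origin → type 1 system.
K_v = lim_{s→0} s·G(s) = 15 / (11·16) = 15/176.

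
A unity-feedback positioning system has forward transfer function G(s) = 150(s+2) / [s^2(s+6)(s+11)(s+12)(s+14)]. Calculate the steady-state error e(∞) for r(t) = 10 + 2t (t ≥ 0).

The open loop has two poles at the origin → type 2 system. Taking each input component in turn:
  • 10: tracked with zero error.
  • 2t: tracked with zero error.
Total e_ss = 0.

0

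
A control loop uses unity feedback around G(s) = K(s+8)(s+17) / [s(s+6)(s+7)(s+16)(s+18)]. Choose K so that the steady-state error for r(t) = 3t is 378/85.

60

One free integrator in G(s): this is a type 1 system.
K_v = lim_{s→0} s·G(s) = K·8·17 / (6·7·16·18) = (17/1512)·K.
e_ss = 3/K_v = 378/85 ⇒ K_v = 85/126 ⇒ K = (85/126)/(17/1512) = 60.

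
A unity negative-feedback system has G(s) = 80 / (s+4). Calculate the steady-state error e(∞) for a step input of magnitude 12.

No free integrators in G(s): this is a type 0 system.
K_p = lim_{s→0} G(s) = 80 / (4) = 20.
e_ss = 12/(1 + K_p) = 12/21 = 4/7.

4/7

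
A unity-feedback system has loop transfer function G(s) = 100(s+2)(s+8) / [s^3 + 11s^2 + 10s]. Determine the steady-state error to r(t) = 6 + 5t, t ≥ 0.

The denominator has no term below 10s — 1 pole at s=0, type 1. Treating each term separately:
  • 6: tracked with zero error.
  • 5t: e_ss = 5/K_v with K_v=160 → 1/32.
Total e_ss = 1/32.

1/32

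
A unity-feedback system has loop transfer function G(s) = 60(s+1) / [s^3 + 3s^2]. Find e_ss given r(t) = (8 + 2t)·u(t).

0

The denominator has no term below 3s^2 — 2 poles at s=0, type 2. By superposition:
  • 8: tracked with zero error.
  • 2t: tracked with zero error.
Total e_ss = 0.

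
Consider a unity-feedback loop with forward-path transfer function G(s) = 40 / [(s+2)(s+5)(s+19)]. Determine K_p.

G(s) has no factors of s in the denominator, so the system is type 0.
K_p = lim_{s→0} G(s) = 40 / (2·5·19) = 4/19.

4/19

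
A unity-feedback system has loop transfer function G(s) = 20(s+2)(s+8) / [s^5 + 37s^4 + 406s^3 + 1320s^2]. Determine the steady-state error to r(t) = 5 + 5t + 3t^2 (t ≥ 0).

The denominator has no term below 1320s^2 — 2 poles at s=0, type 2. By superposition:
  • 5: tracked with zero error.
  • 5t: tracked with zero error.
  • 3t^2: e_ss = 6/K_a with K_a=8/33 → 24.75.
Total e_ss = 24.75.

24.75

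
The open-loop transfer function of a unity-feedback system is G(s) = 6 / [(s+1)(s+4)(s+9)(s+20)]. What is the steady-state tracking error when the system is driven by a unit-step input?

The open loop has no poles at the origin → type 0 system.
K_p = lim_{s→0} G(s) = 6 / (1·4·9·20) = 1/120.
e_ss = 1/(1 + K_p) = 1/(121/120) = 120/121.

120/121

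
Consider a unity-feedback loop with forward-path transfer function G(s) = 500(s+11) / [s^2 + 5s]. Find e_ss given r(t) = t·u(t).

1/1100

Lowest-order denominator term is 5s, so the open loop has 1 pole at the origin → type 1 system.
K_v = lim_{s→0} s·G(s) = 500·11 / 5 = 1100.
e_ss = 1/K_v = 1/1100.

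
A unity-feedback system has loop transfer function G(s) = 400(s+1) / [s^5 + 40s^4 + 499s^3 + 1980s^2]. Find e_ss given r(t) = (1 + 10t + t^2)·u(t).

Lowest-order denominator term is 1980s^2, so the open loop has 2 poles at the origin → type 2 system. Taking each input component in turn:
  • 1: tracked with zero error.
  • 10t: tracked with zero error.
  • t^2: e_ss = 2/K_a with K_a=20/99 → 9.9.
Total e_ss = 9.9.

9.9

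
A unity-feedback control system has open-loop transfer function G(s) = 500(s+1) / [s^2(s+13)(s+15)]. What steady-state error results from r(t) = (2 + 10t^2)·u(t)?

7.8

The open loop has two poles at the origin → type 2 system. Treating each term separately:
  • 2: tracked with zero error.
  • 10t^2: e_ss = 20/K_a with K_a=100/39 → 7.8.
Total e_ss = 7.8.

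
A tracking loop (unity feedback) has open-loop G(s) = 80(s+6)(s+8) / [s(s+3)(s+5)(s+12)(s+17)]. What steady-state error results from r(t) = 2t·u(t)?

System type = 1 (one pole at s=0).
K_v = lim_{s→0} s·G(s) = 80·6·8 / (3·5·12·17) = 64/51.
e_ss = 2/K_v = 2/(64/51) = 51/32.

51/32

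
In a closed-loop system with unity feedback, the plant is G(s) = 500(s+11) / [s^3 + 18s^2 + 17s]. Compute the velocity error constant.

5500/17

The denominator has no term below 17s — 1 pole at s=0, type 1.
K_v = lim_{s→0} s·G(s) = 500·11 / 17 = 5500/17.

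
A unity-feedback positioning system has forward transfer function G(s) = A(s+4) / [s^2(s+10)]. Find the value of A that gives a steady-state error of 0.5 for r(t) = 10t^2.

Two free integrators in G(s): this is a type 2 system.
K_a = lim_{s→0} s^2·G(s) = A·4 / (10) = 0.4·A.
e_ss = 20/K_a = 0.5 ⇒ K_a = 40 ⇒ A = 40/0.4 = 100.

100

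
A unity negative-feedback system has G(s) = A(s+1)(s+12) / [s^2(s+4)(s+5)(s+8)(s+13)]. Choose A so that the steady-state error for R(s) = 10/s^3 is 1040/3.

G(s) has two factors of s in the denominator, so the system is type 2.
K_a = lim_{s→0} s^2·G(s) = A·1·12 / (4·5·8·13) = (3/520)·A.
e_ss = 10/K_a = 1040/3 ⇒ K_a = 3/104 ⇒ A = (3/104)/(3/520) = 5.

5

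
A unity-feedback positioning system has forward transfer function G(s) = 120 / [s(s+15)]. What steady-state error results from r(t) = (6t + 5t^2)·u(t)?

infinity

One free integrator in G(s): this is a type 1 system. By superposition:
  • 6t: e_ss = 6/K_v with K_v=8 → 0.75.
  • 5t^2: a type-1 system cannot track it, e_ss → ∞.
The unbounded component dominates.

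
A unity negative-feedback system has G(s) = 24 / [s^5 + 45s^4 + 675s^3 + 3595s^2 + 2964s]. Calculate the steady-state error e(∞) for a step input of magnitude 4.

Factoring s from the denominator leaves a polynomial with constant term 2964, so the system is type 1.
K_p = ∞ for a type-1 system; e_ss to a step is zero.

0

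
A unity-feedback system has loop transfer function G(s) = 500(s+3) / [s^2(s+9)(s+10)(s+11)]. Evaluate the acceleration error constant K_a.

50/33

Two free integrators in G(s): this is a type 2 system.
K_a = lim_{s→0} s^2·G(s) = 500·3 / (9·10·11) = 50/33.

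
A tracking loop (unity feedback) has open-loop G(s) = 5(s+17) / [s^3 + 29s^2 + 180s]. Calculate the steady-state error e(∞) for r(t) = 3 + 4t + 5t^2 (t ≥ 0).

infinity

Lowest-order denominator term is 180s, so the open loop has 1 pole at the origin → type 1 system. By superposition:
  • 3: tracked with zero error.
  • 4t: e_ss = 4/K_v with K_v=17/36 → 144/17.
  • 5t^2: a type-1 system cannot track it, e_ss → ∞.
The unbounded component dominates.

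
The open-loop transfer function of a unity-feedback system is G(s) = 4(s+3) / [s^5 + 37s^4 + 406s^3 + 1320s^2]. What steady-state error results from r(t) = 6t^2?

Lowest-order denominator term is 1320s^2, so the open loop has 2 poles at the origin → type 2 system.
K_a = lim_{s→0} s^2·G(s) = 4·3 / 1320 = 1/110.
r(t) = 6t^2 gives R(s) = 12/s^3.
e_ss = 12/K_a = 12/(1/110) = 1320.

1320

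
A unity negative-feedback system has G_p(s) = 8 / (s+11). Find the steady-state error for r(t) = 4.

44/19

System type = 0 (no poles at s=0).
K_p = lim_{s→0} G_p(s) = 8 / (11) = 8/11.
e_ss = 4/(1 + K_p) = 4/(19/11) = 44/19.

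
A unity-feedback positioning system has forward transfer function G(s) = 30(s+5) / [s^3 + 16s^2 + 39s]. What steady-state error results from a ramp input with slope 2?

Lowest-order denominator term is 39s, so the open loop has 1 pole at the origin → type 1 system.
K_v = lim_{s→0} s·G(s) = 30·5 / 39 = 50/13.
e_ss = 2/K_v = 2/(50/13) = 0.52.

0.52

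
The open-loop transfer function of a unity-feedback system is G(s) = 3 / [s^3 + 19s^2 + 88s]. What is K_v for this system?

3/88

Lowest-order denominator term is 88s, so the open loop has 1 pole at the origin → type 1 system.
K_v = lim_{s→0} s·G(s) = 3 / 88 = 3/88.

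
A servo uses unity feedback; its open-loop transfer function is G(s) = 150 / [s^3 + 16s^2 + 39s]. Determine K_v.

The denominator has no term below 39s — 1 pole at s=0, type 1.
K_v = lim_{s→0} s·G(s) = 150 / 39 = 50/13.

50/13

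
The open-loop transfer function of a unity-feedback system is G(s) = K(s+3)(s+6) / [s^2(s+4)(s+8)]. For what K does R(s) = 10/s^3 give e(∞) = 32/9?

5

The open loop has two poles at the origin → type 2 system.
K_a = lim_{s→0} s^2·G(s) = K·3·6 / (4·8) = 0.5625·K.
e_ss = 10/K_a = 32/9 ⇒ K_a = 2.8125 ⇒ K = 2.8125/0.5625 = 5.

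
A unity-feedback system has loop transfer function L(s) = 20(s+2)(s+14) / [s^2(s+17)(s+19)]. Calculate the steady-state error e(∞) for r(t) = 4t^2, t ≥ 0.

L(s) has two factors of s in the denominator, so the system is type 2.
K_a = lim_{s→0} s^2·L(s) = 20·2·14 / (17·19) = 560/323.
r(t) = 4t^2 gives R(s) = 8/s^3.
e_ss = 8/K_a = 8/(560/323) = 323/70.

323/70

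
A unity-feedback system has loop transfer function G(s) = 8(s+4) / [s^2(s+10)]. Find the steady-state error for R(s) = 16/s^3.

The open loop has two poles at the origin → type 2 system.
K_a = lim_{s→0} s^2·G(s) = 8·4 / (10) = 3.2.
r(t) = 8t^2 gives R(s) = 16/s^3.
e_ss = 16/K_a = 16/3.2 = 5.

5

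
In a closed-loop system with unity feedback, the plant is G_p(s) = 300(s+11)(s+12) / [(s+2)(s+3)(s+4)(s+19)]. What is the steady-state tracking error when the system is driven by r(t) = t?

The open loop has no poles at the origin → type 0 system.
For a type-0 system K_v = 0, so e_ss to a ramp input is unbounded.

infinity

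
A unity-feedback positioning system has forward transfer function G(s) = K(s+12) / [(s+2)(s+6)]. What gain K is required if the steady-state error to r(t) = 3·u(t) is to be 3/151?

150

The open loop has no poles at the origin → type 0 system.
K_p = lim_{s→0} G(s) = K·12 / (2·6) = 1·K.
e_ss = 3/(1 + K_p) = 3/151 ⇒ 1 + 1·K = 151 ⇒ K = 150.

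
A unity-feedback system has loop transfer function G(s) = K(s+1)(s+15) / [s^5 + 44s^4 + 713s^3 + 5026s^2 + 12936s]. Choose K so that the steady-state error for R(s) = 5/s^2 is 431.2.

Lowest-order denominator term is 12936s, so the open loop has 1 pole at the origin → type 1 system.
K_v = lim_{s→0} s·G(s) = K·1·15 / 12936 = (5/4312)·K.
e_ss = 5/K_v = 431.2 ⇒ K_v = 25/2156 ⇒ K = (25/2156)/(5/4312) = 10.

10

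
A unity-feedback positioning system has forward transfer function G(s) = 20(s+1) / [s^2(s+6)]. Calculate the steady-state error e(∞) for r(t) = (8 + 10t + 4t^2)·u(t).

2.4

The open loop has two poles at the origin → type 2 system. Taking each input component in turn:
  • 8: tracked with zero error.
  • 10t: tracked with zero error.
  • 4t^2: e_ss = 8/K_a with K_a=10/3 → 2.4.
Total e_ss = 2.4.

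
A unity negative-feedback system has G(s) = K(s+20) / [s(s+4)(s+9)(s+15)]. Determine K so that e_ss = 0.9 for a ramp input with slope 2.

60

G(s) has one factor of s in the denominator, so the system is type 1.
K_v = lim_{s→0} s·G(s) = K·20 / (4·9·15) = (1/27)·K.
e_ss = 2/K_v = 0.9 ⇒ K_v = 20/9 ⇒ K = (20/9)/(1/27) = 60.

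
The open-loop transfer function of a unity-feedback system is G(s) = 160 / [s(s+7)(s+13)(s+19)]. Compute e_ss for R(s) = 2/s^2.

21.6125

System type = 1 (one pole at s=0).
K_v = lim_{s→0} s·G(s) = 160 / (7·13·19) = 160/1729.
e_ss = 2/K_v = 2/(160/1729) = 21.6125.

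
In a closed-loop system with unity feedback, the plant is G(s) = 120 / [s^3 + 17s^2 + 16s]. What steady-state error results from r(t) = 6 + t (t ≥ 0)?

Lowest-order denominator term is 16s, so the open loop has 1 pole at the origin → type 1 system. Taking each input component in turn:
  • 6: tracked with zero error.
  • t: e_ss = 1/K_v with K_v=7.5 → 2/15.
Total e_ss = 2/15.

2/15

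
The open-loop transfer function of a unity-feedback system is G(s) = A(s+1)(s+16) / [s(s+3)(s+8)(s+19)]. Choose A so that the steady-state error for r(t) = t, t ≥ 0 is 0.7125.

One free integrator in G(s): this is a type 1 system.
K_v = lim_{s→0} s·G(s) = A·1·16 / (3·8·19) = (2/57)·A.
e_ss = 1/K_v = 0.7125 ⇒ K_v = 80/57 ⇒ A = (80/57)/(2/57) = 40.

40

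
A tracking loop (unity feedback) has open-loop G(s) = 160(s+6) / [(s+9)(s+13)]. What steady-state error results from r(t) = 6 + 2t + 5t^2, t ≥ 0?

No free integrators in G(s): this is a type 0 system. Taking each input component in turn:
  • 6: e_ss = 6/(1+K_p) with K_p=320/39 → 234/359.
  • 2t: a type-0 system cannot track it, e_ss → ∞.
  • 5t^2: a type-0 system cannot track it, e_ss → ∞.
The unbounded component dominates.

infinity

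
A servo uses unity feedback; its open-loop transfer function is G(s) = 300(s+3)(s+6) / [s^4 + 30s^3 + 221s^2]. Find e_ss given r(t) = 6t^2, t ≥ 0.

Factoring s^2 from the denominator leaves a polynomial with constant term 221, so the system is type 2.
K_a = lim_{s→0} s^2·G(s) = 300·3·6 / 221 = 5400/221.
r(t) = 6t^2 gives R(s) = 12/s^3.
e_ss = 12/K_a = 12/(5400/221) = 221/450.

221/450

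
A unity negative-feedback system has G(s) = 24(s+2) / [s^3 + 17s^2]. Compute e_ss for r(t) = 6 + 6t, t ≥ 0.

0

The denominator has no term below 17s^2 — 2 poles at s=0, type 2. By superposition:
  • 6: tracked with zero error.
  • 6t: tracked with zero error.
Total e_ss = 0.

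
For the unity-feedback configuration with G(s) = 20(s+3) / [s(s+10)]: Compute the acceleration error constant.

0

One free integrator in G(s): this is a type 1 system.
K_a = lim_{s→0} s^2·G(s) = 0 (the extra factor of s kills the finite limit).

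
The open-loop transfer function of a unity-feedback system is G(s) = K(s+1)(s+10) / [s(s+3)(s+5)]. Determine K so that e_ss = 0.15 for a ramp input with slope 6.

System type = 1 (one pole at s=0).
K_v = lim_{s→0} s·G(s) = K·1·10 / (3·5) = (2/3)·K.
e_ss = 6/K_v = 0.15 ⇒ K_v = 40 ⇒ K = 40/(2/3) = 60.

60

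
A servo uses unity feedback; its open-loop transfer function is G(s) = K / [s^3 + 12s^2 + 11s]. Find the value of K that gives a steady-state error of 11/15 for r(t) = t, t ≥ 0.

15

Factoring s from the denominator leaves a polynomial with constant term 11, so the system is type 1.
K_v = lim_{s→0} s·G(s) = K / 11 = (1/11)·K.
e_ss = 1/K_v = 11/15 ⇒ K_v = 15/11 ⇒ K = (15/11)/(1/11) = 15.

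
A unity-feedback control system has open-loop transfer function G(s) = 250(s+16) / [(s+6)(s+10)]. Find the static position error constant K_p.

200/3

No free integrators in G(s): this is a type 0 system.
K_p = lim_{s→0} G(s) = 250·16 / (6·10) = 200/3.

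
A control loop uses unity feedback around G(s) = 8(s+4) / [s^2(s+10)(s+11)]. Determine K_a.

Two free integrators in G(s): this is a type 2 system.
K_a = lim_{s→0} s^2·G(s) = 8·4 / (10·11) = 16/55.

16/55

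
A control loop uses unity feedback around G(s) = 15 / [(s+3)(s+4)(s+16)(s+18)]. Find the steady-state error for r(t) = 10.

G(s) has no factors of s in the denominator, so the system is type 0.
K_p = lim_{s→0} G(s) = 15 / (3·4·16·18) = 5/1152.
e_ss = 10/(1 + K_p) = 10/(1157/1152) = 11520/1157.

11520/1157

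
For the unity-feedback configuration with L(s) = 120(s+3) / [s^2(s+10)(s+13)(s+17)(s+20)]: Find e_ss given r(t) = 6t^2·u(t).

L(s) has two factors of s in the denominator, so the system is type 2.
K_a = lim_{s→0} s^2·L(s) = 120·3 / (10·13·17·20) = 9/1105.
r(t) = 6t^2 gives R(s) = 12/s^3.
e_ss = 12/K_a = 12/(9/1105) = 4420/3.

4420/3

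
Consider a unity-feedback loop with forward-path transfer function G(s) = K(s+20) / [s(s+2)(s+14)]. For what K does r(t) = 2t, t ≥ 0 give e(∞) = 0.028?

The open loop has one pole at the origin → type 1 system.
K_v = lim_{s→0} s·G(s) = K·20 / (2·14) = (5/7)·K.
e_ss = 2/K_v = 0.028 ⇒ K_v = 500/7 ⇒ K = (500/7)/(5/7) = 100.

100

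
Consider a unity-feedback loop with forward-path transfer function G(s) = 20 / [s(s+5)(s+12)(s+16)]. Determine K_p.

K_p = lim_{s→0} G(s); with 1 pole at the origin the limit diverges, so K_p = ∞.

infinity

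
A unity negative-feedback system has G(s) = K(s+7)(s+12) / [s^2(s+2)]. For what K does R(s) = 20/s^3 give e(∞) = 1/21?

10

The open loop has two poles at the origin → type 2 system.
K_a = lim_{s→0} s^2·G(s) = K·7·12 / (2) = 42·K.
e_ss = 20/K_a = 1/21 ⇒ K_a = 420 ⇒ K = 420/42 = 10.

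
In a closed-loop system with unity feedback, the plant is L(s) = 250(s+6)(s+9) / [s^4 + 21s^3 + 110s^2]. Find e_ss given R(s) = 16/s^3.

The denominator has no term below 110s^2 — 2 poles at s=0, type 2.
K_a = lim_{s→0} s^2·L(s) = 250·6·9 / 110 = 1350/11.
r(t) = 8t^2 gives R(s) = 16/s^3.
e_ss = 16/K_a = 16/(1350/11) = 88/675.

88/675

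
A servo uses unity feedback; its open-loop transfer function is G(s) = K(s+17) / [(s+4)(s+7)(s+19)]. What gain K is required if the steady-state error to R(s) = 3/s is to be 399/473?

No free integrators in G(s): this is a type 0 system.
K_p = lim_{s→0} G(s) = K·17 / (4·7·19) = (17/532)·K.
e_ss = 3/(1 + K_p) = 399/473 ⇒ 1 + (17/532)·K = 473/133 ⇒ K = 80.

80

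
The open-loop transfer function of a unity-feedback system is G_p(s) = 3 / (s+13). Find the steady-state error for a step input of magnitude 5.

4.0625

The open loop has no poles at the origin → type 0 system.
K_p = lim_{s→0} G_p(s) = 3 / (13) = 3/13.
e_ss = 5/(1 + K_p) = 5/(16/13) = 4.0625.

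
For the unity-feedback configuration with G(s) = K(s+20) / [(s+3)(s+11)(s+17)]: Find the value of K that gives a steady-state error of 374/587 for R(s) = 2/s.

System type = 0 (no poles at s=0).
K_p = lim_{s→0} G(s) = K·20 / (3·11·17) = (20/561)·K.
e_ss = 2/(1 + K_p) = 374/587 ⇒ 1 + (20/561)·K = 587/187 ⇒ K = 60.

60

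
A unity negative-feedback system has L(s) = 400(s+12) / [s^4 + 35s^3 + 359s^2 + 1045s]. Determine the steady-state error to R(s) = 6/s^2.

Factoring s from the denominator leaves a polynomial with constant term 1045, so the system is type 1.
K_v = lim_{s→0} s·L(s) = 400·12 / 1045 = 960/209.
e_ss = 6/K_v = 6/(960/209) = 209/160.

209/160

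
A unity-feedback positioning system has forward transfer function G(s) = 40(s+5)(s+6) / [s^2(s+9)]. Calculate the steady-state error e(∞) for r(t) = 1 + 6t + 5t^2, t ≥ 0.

Two free integrators in G(s): this is a type 2 system. Treating each term separately:
  • 1: tracked with zero error.
  • 6t: tracked with zero error.
  • 5t^2: e_ss = 10/K_a with K_a=400/3 → 0.075.
Total e_ss = 0.075.

0.075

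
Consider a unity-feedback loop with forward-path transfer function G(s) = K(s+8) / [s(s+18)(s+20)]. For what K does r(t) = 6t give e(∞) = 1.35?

One free integrator in G(s): this is a type 1 system.
K_v = lim_{s→0} s·G(s) = K·8 / (18·20) = (1/45)·K.
e_ss = 6/K_v = 1.35 ⇒ K_v = 40/9 ⇒ K = (40/9)/(1/45) = 200.

200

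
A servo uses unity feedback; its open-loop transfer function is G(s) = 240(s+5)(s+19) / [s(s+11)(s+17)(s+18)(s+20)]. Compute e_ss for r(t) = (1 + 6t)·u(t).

1683/95

G(s) has one factor of s in the denominator, so the system is type 1. Taking each input component in turn:
  • 1: tracked with zero error.
  • 6t: e_ss = 6/K_v with K_v=190/561 → 1683/95.
Total e_ss = 1683/95.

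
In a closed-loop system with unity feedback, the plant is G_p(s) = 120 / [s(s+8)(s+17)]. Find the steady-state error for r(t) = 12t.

System type = 1 (one pole at s=0).
K_v = lim_{s→0} s·G_p(s) = 120 / (8·17) = 15/17.
e_ss = 12/K_v = 12/(15/17) = 13.6.

13.6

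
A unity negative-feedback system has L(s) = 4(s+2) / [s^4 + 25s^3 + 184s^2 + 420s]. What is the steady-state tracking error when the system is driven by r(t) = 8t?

420

The denominator has no term below 420s — 1 pole at s=0, type 1.
K_v = lim_{s→0} s·L(s) = 4·2 / 420 = 2/105.
e_ss = 8/K_v = 8/(2/105) = 420.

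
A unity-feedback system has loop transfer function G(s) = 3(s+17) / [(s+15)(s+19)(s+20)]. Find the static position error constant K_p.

System type = 0 (no poles at s=0).
K_p = lim_{s→0} G(s) = 3·17 / (15·19·20) = 17/1900.

17/1900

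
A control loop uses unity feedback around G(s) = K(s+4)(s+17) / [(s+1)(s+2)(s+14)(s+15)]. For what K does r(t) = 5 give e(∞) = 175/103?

G(s) has no factors of s in the denominator, so the system is type 0.
K_p = lim_{s→0} G(s) = K·4·17 / (1·2·14·15) = (17/105)·K.
e_ss = 5/(1 + K_p) = 175/103 ⇒ 1 + (17/105)·K = 103/35 ⇒ K = 12.

12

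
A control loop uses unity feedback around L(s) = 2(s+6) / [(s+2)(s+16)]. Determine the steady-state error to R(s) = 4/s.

32/11

L(s) has no factors of s in the denominator, so the system is type 0.
K_p = lim_{s→0} L(s) = 2·6 / (2·16) = 0.375.
e_ss = 4/(1 + K_p) = 4/1.375 = 32/11.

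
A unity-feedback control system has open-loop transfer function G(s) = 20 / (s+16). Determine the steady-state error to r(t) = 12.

System type = 0 (no poles at s=0).
K_p = lim_{s→0} G(s) = 20 / (16) = 1.25.
e_ss = 12/(1 + K_p) = 12/2.25 = 16/3.

16/3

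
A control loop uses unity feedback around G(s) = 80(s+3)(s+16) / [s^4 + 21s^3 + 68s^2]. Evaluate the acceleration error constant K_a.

960/17

The denominator has no term below 68s^2 — 2 poles at s=0, type 2.
K_a = lim_{s→0} s^2·G(s) = 80·3·16 / 68 = 960/17.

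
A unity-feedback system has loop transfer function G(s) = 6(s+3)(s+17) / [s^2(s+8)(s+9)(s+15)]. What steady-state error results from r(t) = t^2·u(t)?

Two free integrators in G(s): this is a type 2 system.
K_a = lim_{s→0} s^2·G(s) = 6·3·17 / (8·9·15) = 17/60.
r(t) = t^2 gives R(s) = 2/s^3.
e_ss = 2/K_a = 2/(17/60) = 120/17.

120/17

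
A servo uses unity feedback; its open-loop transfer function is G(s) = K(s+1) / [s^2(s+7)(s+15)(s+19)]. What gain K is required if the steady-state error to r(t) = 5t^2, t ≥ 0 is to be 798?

Two free integrators in G(s): this is a type 2 system.
K_a = lim_{s→0} s^2·G(s) = K·1 / (7·15·19) = (1/1995)·K.
e_ss = 10/K_a = 798 ⇒ K_a = 5/399 ⇒ K = (5/399)/(1/1995) = 25.

25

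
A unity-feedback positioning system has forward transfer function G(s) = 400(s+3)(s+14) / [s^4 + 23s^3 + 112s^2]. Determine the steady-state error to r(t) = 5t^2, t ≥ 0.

1/15

Factoring s^2 from the denominator leaves a polynomial with constant term 112, so the system is type 2.
K_a = lim_{s→0} s^2·G(s) = 400·3·14 / 112 = 150.
r(t) = 5t^2 gives R(s) = 10/s^3.
e_ss = 10/K_a = 10/150 = 1/15.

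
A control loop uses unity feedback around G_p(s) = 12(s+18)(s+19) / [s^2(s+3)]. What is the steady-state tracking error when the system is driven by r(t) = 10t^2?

5/342

System type = 2 (two poles at s=0).
K_a = lim_{s→0} s^2·G_p(s) = 12·18·19 / (3) = 1368.
r(t) = 10t^2 gives R(s) = 20/s^3.
e_ss = 20/K_a = 20/1368 = 5/342.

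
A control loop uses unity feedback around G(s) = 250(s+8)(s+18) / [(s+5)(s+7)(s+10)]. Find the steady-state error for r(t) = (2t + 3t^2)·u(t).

The open loop has no poles at the origin → type 0 system. Taking each input component in turn:
  • 2t: a type-0 system cannot track it, e_ss → ∞.
  • 3t^2: a type-0 system cannot track it, e_ss → ∞.
The unbounded component dominates.

infinity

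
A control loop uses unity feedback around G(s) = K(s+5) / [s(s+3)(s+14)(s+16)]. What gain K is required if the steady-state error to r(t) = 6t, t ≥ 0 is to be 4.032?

200

System type = 1 (one pole at s=0).
K_v = lim_{s→0} s·G(s) = K·5 / (3·14·16) = (5/672)·K.
e_ss = 6/K_v = 4.032 ⇒ K_v = 125/84 ⇒ K = (125/84)/(5/672) = 200.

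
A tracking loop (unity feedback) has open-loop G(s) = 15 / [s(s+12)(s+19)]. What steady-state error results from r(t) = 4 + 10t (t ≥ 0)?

System type = 1 (one pole at s=0). Taking each input component in turn:
  • 4: tracked with zero error.
  • 10t: e_ss = 10/K_v with K_v=5/76 → 152.
Total e_ss = 152.

152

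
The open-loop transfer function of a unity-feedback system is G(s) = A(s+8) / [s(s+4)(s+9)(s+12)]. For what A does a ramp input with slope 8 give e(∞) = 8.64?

G(s) has one factor of s in the denominator, so the system is type 1.
K_v = lim_{s→0} s·G(s) = A·8 / (4·9·12) = (1/54)·A.
e_ss = 8/K_v = 8.64 ⇒ K_v = 25/27 ⇒ A = (25/27)/(1/54) = 50.

50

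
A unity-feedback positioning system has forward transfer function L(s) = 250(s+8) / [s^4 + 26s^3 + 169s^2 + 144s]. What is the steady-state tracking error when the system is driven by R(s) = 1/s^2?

Factoring s from the denominator leaves a polynomial with constant term 144, so the system is type 1.
K_v = lim_{s→0} s·L(s) = 250·8 / 144 = 125/9.
e_ss = 1/K_v = 1/(125/9) = 0.072.

0.072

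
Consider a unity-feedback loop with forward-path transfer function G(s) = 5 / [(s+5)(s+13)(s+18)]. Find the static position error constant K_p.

1/234

The open loop has no poles at the origin → type 0 system.
K_p = lim_{s→0} G(s) = 5 / (5·13·18) = 1/234.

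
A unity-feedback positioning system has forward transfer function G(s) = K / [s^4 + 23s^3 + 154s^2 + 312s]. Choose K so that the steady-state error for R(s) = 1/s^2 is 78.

4

Factoring s from the denominator leaves a polynomial with constant term 312, so the system is type 1.
K_v = lim_{s→0} s·G(s) = K / 312 = (1/312)·K.
e_ss = 1/K_v = 78 ⇒ K_v = 1/78 ⇒ K = (1/78)/(1/312) = 4.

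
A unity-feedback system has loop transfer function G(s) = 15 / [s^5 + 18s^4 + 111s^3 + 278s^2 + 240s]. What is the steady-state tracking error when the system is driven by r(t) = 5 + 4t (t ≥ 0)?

64

Lowest-order denominator term is 240s, so the open loop has 1 pole at the origin → type 1 system. Treating each term separately:
  • 5: tracked with zero error.
  • 4t: e_ss = 4/K_v with K_v=0.0625 → 64.
Total e_ss = 64.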